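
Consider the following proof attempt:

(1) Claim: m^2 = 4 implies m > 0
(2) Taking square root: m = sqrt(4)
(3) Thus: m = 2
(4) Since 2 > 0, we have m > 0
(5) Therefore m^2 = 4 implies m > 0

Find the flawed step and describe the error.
Step 2: Taking square root: m = sqrt(4)

Step 2 takes the square root and assumes the positive root only. The equation m^2 = 4 actually has two solutions: m = 2 and m = -2. The proof silently assumes m > 0 without justification, then uses this assumption to conclude m > 0, which is circular. The counterexample m = -2 shows the claim is false.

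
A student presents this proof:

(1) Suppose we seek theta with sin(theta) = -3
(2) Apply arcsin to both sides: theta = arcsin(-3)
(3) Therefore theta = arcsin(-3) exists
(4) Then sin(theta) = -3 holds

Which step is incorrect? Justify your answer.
Step 2: Apply arcsin to both sides: theta = arcsin(-3)

Step 2 applies arcsin to -3. However, arcsin(x) is only defined for x in [-1, 1] because sin(theta) can only produce values in that range. Since |-3| > 1, arcsin(-3) is undefined. There is no angle whose sine equals -3.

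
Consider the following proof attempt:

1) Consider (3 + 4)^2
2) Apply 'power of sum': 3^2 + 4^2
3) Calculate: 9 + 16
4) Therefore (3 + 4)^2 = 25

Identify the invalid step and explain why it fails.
Step 2: Apply 'power of sum': 3^2 + 4^2

Step 2 incorrectly applies a non-existent rule '(a+b)^n = a^n + b^n'. This is false in general. The correct expansion uses the binomial theorem. The actual value is (3 + 4)^2 = 7^2 = 49, not 25.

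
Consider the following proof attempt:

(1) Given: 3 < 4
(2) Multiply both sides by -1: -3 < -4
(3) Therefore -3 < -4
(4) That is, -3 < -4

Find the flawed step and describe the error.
Step 2: Multiply both sides by -1: -3 < -4

Step 2 multiplies both sides by -1 but fails to reverse the inequality sign. When multiplying (or dividing) an inequality by a negative number, the direction must be reversed. Since 3 < 4, we should get -3 > -4, i.e., -3 > -4.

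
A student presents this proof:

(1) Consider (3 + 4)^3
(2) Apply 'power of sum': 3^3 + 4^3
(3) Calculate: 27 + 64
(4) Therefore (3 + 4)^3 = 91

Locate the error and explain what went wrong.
Step 2: Apply 'power of sum': 3^3 + 4^3

Step 2 incorrectly applies a non-existent rule '(a+b)^n = a^n + b^n'. This is false in general. The correct expansion uses the binomial theorem. The actual value is (3 + 4)^3 = 7^3 = 343, not 91.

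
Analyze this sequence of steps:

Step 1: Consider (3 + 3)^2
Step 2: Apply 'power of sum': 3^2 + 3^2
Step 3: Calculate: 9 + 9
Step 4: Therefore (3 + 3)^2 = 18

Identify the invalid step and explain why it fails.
Step 2: Apply 'power of sum': 3^2 + 3^2

Step 2 incorrectly applies a non-existent rule '(a+b)^n = a^n + b^n'. This is false in general. The correct expansion uses the binomial theorem. The actual value is (3 + 3)^2 = 6^2 = 36, not 18.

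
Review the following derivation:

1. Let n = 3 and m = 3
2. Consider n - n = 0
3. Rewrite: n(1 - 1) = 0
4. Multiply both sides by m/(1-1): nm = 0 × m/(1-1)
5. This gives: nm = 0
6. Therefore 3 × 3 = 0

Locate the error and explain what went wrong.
Step 4: Multiply both sides by m/(1-1): nm = 0 × m/(1-1)

Step 4 multiplies both sides by m/(1-1). However, 1-1 = 0, so this is multiplication by m/0, which is undefined. We cannot multiply by an undefined expression.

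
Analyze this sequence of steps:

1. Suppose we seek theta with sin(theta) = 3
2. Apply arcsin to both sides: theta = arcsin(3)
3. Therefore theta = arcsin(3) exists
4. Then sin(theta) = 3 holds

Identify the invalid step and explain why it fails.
Step 2: Apply arcsin to both sides: theta = arcsin(3)

Step 2 applies arcsin to 3. However, arcsin(x) is only defined for x in [-1, 1] because sin(theta) can only produce values in that range. Since |3| > 1, arcsin(3) is undefined. There is no angle whose sine equals 3.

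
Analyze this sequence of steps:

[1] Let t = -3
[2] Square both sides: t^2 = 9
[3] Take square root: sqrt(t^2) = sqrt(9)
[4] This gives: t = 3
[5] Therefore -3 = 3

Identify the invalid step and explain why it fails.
Step 4: This gives: t = 3

Step 4 incorrectly states that sqrt(t^2) = t. The correct identity is sqrt(t^2) = |t|. Since t = -3 < 0, we have sqrt(t^2) = |-3| = 3, not t = -3.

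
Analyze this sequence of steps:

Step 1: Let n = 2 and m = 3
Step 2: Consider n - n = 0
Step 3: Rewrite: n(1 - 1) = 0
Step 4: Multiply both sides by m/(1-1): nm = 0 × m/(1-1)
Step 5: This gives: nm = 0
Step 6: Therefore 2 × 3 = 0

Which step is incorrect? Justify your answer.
Step 4: Multiply both sides by m/(1-1): nm = 0 × m/(1-1)

Step 4 multiplies both sides by m/(1-1). However, 1-1 = 0, so this is multiplication by m/0, which is undefined. We cannot multiply by an undefined expression.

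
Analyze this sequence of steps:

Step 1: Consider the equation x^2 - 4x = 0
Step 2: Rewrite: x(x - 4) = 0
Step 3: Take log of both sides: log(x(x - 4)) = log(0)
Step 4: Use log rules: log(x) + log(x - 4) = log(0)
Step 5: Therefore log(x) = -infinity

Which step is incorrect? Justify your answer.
Step 3: Take log of both sides: log(x(x - 4)) = log(0)

Step 3 takes the logarithm of both sides, resulting in log(0) on the right side. The logarithm is only defined for positive numbers; log(0) is undefined (approaches negative infinity). This operation is invalid.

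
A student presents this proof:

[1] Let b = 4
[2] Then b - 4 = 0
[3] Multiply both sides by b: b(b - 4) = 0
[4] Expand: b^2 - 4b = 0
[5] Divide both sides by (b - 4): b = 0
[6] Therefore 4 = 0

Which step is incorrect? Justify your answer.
Step 5: Divide both sides by (b - 4): b = 0

Step 5 divides both sides by (b - 4). However, since b = 4, we have (b - 4) = 0. Division by zero is undefined, making this step invalid.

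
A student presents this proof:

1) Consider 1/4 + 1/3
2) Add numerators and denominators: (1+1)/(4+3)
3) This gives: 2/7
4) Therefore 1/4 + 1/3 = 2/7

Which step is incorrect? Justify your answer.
Step 2: Add numerators and denominators: (1+1)/(4+3)

Step 2 incorrectly adds fractions by separately adding numerators and denominators. This is wrong. The correct method requires a common denominator: 1/4 + 1/3 = (1×3 + 1×4)/(4×3) = 7/12 = 7/12. The method used gives 2/7, which is different.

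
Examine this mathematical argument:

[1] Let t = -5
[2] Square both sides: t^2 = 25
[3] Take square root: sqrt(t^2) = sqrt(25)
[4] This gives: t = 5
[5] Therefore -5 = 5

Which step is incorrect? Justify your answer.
Step 4: This gives: t = 5

Step 4 incorrectly states that sqrt(t^2) = t. The correct identity is sqrt(t^2) = |t|. Since t = -5 < 0, we have sqrt(t^2) = |-5| = 5, not t = -5.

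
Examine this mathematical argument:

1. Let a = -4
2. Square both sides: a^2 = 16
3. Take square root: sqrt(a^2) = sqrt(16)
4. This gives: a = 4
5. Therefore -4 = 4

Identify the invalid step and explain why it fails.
Step 4: This gives: a = 4

Step 4 incorrectly states that sqrt(a^2) = a. The correct identity is sqrt(a^2) = |a|. Since a = -4 < 0, we have sqrt(a^2) = |-4| = 4, not a = -4.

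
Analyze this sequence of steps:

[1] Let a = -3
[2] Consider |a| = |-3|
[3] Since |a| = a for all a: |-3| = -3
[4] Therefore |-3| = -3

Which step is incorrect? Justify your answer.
Step 3: Since |a| = a for all a: |-3| = -3

Step 3 incorrectly states that |a| = a for all a. The correct definition is |a| = a when a >= 0, and |a| = -a when a < 0. Since -3 < 0, we have |-3| = -(-3) = 3, not -3.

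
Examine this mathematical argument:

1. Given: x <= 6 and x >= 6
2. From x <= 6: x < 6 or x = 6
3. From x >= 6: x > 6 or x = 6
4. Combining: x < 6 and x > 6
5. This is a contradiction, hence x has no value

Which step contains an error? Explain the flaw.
Step 4: Combining: x < 6 and x > 6

Step 4 incorrectly combines the conditions. From x <= 6 and x >= 6, the intersection is x = 6. The error treats the 'or' cases as 'and' requirements. The correct conclusion is that x = 6 is the unique solution, not that no solution exists.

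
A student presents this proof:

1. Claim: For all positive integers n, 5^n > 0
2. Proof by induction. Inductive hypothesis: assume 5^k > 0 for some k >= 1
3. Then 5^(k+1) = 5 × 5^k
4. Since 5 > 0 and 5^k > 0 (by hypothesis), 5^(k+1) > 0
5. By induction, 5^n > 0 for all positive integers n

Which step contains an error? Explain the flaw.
Step 5: By induction, 5^n > 0 for all positive integers n

Step 5 concludes the proof by induction, but no base case was ever established. A valid induction proof requires: (1) a base case proving 5^1 > 0, and (2) an inductive step showing IF 5^k > 0 THEN 5^(k+1) > 0. Steps 2-4 correctly establish the inductive step, but without the base case the conclusion in step 5 does not follow.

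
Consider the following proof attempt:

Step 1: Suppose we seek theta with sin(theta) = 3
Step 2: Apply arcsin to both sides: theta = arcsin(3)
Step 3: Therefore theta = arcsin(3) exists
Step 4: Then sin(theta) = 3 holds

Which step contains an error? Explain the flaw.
Step 2: Apply arcsin to both sides: theta = arcsin(3)

Step 2 applies arcsin to 3. However, arcsin(x) is only defined for x in [-1, 1] because sin(theta) can only produce values in that range. Since |3| > 1, arcsin(3) is undefined. There is no angle whose sine equals 3.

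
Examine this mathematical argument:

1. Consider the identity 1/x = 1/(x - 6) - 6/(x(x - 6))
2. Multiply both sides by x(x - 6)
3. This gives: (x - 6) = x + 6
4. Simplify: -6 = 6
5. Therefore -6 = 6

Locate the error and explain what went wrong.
Step 3: This gives: (x - 6) = x + 6

Step 3 makes a sign error when clearing denominators. Multiplying -6/(x(x - 6)) by x(x - 6) gives -6, not +6. The correct result is (x - 6) = x - 6, which is trivially true, not (x - 6) = x + 6. (Step 1 is a valid identity: 1/(x - 6) - 6/(x(x - 6)) = (x - 6)/(x(x - 6)) = 1/x.)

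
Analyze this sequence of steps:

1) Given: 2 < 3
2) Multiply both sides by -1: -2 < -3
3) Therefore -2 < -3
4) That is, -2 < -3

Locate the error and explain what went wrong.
Step 2: Multiply both sides by -1: -2 < -3

Step 2 multiplies both sides by -1 but fails to reverse the inequality sign. When multiplying (or dividing) an inequality by a negative number, the direction must be reversed. Since 2 < 3, we should get -2 > -3, i.e., -2 > -3.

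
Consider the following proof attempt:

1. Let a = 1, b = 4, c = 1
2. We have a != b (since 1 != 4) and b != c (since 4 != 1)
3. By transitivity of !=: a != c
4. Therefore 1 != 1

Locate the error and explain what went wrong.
Step 3: By transitivity of !=: a != c

Step 3 incorrectly applies transitivity to the '!=' relation. Transitivity states: if a R b and b R c, then a R c. However, '!=' is not transitive. Counterexample: 1 != 4 and 4 != 1, but 1 = 1 (both equal 1). Transitivity holds for relations like <, <=, =, but not for !=.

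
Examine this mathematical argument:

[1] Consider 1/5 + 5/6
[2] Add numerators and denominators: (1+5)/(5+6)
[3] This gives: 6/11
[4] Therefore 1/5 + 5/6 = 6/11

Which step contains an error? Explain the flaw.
Step 2: Add numerators and denominators: (1+5)/(5+6)

Step 2 incorrectly adds fractions by separately adding numerators and denominators. This is wrong. The correct method requires a common denominator: 1/5 + 5/6 = (1×6 + 5×5)/(5×6) = 31/30 = 31/30. The method used gives 6/11, which is different.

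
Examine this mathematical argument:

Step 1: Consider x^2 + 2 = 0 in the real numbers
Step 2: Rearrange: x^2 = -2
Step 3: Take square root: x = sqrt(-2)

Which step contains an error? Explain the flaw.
Step 3: Take square root: x = sqrt(-2)

Step 3 takes the square root of -2, which is negative. In the real number system, the square root of a negative number is undefined. The equation x^2 + 2 = 0 has no real solutions. Square roots of negative numbers only exist in the complex numbers.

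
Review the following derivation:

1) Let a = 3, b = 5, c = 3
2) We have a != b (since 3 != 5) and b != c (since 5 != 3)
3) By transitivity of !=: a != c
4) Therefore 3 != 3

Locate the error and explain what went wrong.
Step 3: By transitivity of !=: a != c

Step 3 incorrectly applies transitivity to the '!=' relation. Transitivity states: if a R b and b R c, then a R c. However, '!=' is not transitive. Counterexample: 3 != 5 and 5 != 3, but 3 = 3 (both equal 3). Transitivity holds for relations like <, <=, =, but not for !=.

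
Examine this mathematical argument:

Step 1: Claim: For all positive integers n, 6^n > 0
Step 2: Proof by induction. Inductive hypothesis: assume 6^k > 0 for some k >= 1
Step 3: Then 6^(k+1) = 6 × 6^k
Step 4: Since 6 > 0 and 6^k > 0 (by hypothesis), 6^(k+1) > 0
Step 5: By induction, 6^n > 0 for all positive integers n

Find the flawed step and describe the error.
Step 5: By induction, 6^n > 0 for all positive integers n

Step 5 concludes the proof by induction, but no base case was ever established. A valid induction proof requires: (1) a base case proving 6^1 > 0, and (2) an inductive step showing IF 6^k > 0 THEN 6^(k+1) > 0. Steps 2-4 correctly establish the inductive step, but without the base case the conclusion in step 5 does not follow.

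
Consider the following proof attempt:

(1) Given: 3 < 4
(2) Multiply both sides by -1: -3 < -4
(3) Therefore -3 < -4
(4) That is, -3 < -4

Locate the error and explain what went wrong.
Step 2: Multiply both sides by -1: -3 < -4

Step 2 multiplies both sides by -1 but fails to reverse the inequality sign. When multiplying (or dividing) an inequality by a negative number, the direction must be reversed. Since 3 < 4, we should get -3 > -4, i.e., -3 > -4.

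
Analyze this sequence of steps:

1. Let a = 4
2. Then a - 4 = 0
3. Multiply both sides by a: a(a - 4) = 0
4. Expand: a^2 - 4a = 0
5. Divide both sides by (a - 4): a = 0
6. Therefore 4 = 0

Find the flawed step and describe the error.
Step 5: Divide both sides by (a - 4): a = 0

Step 5 divides both sides by (a - 4). However, since a = 4, we have (a - 4) = 0. Division by zero is undefined, making this step invalid.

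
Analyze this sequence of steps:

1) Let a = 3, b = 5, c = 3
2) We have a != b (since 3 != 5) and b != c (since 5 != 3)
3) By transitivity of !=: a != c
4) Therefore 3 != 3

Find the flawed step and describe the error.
Step 3: By transitivity of !=: a != c

Step 3 incorrectly applies transitivity to the '!=' relation. Transitivity states: if a R b and b R c, then a R c. However, '!=' is not transitive. Counterexample: 3 != 5 and 5 != 3, but 3 = 3 (both equal 3). Transitivity holds for relations like <, <=, =, but not for !=.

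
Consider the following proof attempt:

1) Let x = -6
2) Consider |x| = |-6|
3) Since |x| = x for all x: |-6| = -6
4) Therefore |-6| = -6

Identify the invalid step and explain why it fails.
Step 3: Since |x| = x for all x: |-6| = -6

Step 3 incorrectly states that |x| = x for all x. The correct definition is |x| = x when x >= 0, and |x| = -x when x < 0. Since -6 < 0, we have |-6| = -(-6) = 6, not -6.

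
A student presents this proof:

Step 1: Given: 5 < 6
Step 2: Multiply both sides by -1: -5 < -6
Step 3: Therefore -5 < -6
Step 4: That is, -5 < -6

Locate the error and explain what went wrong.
Step 2: Multiply both sides by -1: -5 < -6

Step 2 multiplies both sides by -1 but fails to reverse the inequality sign. When multiplying (or dividing) an inequality by a negative number, the direction must be reversed. Since 5 < 6, we should get -5 > -6, i.e., -5 > -6.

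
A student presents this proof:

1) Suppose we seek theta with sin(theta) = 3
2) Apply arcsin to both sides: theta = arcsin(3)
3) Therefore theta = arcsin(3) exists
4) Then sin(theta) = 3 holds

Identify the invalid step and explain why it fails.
Step 2: Apply arcsin to both sides: theta = arcsin(3)

Step 2 applies arcsin to 3. However, arcsin(x) is only defined for x in [-1, 1] because sin(theta) can only produce values in that range. Since |3| > 1, arcsin(3) is undefined. There is no angle whose sine equals 3.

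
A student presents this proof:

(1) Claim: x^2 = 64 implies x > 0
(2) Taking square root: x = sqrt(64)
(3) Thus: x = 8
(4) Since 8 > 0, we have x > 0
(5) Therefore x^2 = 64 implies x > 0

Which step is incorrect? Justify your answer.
Step 2: Taking square root: x = sqrt(64)

Step 2 takes the square root and assumes the positive root only. The equation x^2 = 64 actually has two solutions: x = 8 and x = -8. The proof silently assumes x > 0 without justification, then uses this assumption to conclude x > 0, which is circular. The counterexample x = -8 shows the claim is false.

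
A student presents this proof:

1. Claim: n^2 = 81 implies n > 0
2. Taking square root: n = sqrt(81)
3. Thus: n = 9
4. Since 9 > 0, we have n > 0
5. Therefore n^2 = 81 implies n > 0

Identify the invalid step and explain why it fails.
Step 2: Taking square root: n = sqrt(81)

Step 2 takes the square root and assumes the positive root only. The equation n^2 = 81 actually has two solutions: n = 9 and n = -9. The proof silently assumes n > 0 without justification, then uses this assumption to conclude n > 0, which is circular. The counterexample n = -9 shows the claim is false.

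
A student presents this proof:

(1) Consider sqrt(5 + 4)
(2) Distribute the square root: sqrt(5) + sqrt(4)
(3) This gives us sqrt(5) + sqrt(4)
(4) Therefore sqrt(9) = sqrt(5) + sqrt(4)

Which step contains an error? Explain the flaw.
Step 2: Distribute the square root: sqrt(5) + sqrt(4)

Step 2 incorrectly 'distributes' the square root over addition. The square root function does not distribute: sqrt(a + b) ≠ sqrt(a) + sqrt(b). In fact, sqrt(5 + 4) = sqrt(9) ≈ 3.0000, while sqrt(5) + sqrt(4) ≈ 4.2361.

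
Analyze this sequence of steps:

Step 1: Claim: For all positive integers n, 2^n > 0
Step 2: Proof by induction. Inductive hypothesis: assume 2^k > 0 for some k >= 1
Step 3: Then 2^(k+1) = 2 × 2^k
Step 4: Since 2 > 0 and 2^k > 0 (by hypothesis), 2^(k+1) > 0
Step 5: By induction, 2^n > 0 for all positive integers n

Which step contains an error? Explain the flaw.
Step 5: By induction, 2^n > 0 for all positive integers n

Step 5 concludes the proof by induction, but no base case was ever established. A valid induction proof requires: (1) a base case proving 2^1 > 0, and (2) an inductive step showing IF 2^k > 0 THEN 2^(k+1) > 0. Steps 2-4 correctly establish the inductive step, but without the base case the conclusion in step 5 does not follow.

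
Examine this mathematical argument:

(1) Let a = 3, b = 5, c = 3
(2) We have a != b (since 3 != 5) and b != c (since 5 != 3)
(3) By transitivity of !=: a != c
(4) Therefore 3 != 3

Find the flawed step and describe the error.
Step 3: By transitivity of !=: a != c

Step 3 incorrectly applies transitivity to the '!=' relation. Transitivity states: if a R b and b R c, then a R c. However, '!=' is not transitive. Counterexample: 3 != 5 and 5 != 3, but 3 = 3 (both equal 3). Transitivity holds for relations like <, <=, =, but not for !=.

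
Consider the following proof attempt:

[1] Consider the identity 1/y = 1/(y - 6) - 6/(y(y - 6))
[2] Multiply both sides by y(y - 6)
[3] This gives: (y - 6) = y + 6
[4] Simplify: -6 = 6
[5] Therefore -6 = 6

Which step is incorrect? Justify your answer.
Step 3: This gives: (y - 6) = y + 6

Step 3 makes a sign error when clearing denominators. Multiplying -6/(y(y - 6)) by y(y - 6) gives -6, not +6. The correct result is (y - 6) = y - 6, which is trivially true, not (y - 6) = y + 6. (Step 1 is a valid identity: 1/(y - 6) - 6/(y(y - 6)) = (y - 6)/(y(y - 6)) = 1/y.)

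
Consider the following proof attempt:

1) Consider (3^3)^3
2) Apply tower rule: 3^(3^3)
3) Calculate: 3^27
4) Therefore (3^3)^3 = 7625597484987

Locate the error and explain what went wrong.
Step 2: Apply tower rule: 3^(3^3)

Step 2 incorrectly states that (a^b)^c = a^(b^c). The correct rule is (a^b)^c = a^(b×c). The actual value is (3^3)^3 = 3^9 = 19683, not 3^27 = 7625597484987.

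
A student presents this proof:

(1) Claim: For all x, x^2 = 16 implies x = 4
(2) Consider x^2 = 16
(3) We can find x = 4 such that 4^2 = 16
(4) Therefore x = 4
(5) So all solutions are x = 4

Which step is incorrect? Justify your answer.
Step 4: Therefore x = 4

Step 4 incorrectly concludes that x = 4 is the only solution. The proof shows that x = 4 is A solution (existence), but does not show it is the ONLY solution (uniqueness). In fact, x = -4 is also a solution since (-4)^2 = 16. Finding one solution doesn't prove there are no others.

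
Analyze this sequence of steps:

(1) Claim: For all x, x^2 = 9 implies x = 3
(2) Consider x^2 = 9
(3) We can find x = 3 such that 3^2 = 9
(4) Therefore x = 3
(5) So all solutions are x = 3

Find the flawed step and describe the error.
Step 4: Therefore x = 3

Step 4 incorrectly concludes that x = 3 is the only solution. The proof shows that x = 3 is A solution (existence), but does not show it is the ONLY solution (uniqueness). In fact, x = -3 is also a solution since (-3)^2 = 9. Finding one solution doesn't prove there are no others.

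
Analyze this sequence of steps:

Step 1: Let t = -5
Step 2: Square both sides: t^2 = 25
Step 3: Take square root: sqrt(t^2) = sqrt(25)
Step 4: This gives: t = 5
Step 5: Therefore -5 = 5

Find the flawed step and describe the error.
Step 4: This gives: t = 5

Step 4 incorrectly states that sqrt(t^2) = t. The correct identity is sqrt(t^2) = |t|. Since t = -5 < 0, we have sqrt(t^2) = |-5| = 5, not t = -5.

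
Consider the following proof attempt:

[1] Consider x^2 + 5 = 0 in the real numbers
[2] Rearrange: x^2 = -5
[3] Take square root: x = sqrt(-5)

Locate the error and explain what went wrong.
Step 3: Take square root: x = sqrt(-5)

Step 3 takes the square root of -5, which is negative. In the real number system, the square root of a negative number is undefined. The equation x^2 + 5 = 0 has no real solutions. Square roots of negative numbers only exist in the complex numbers.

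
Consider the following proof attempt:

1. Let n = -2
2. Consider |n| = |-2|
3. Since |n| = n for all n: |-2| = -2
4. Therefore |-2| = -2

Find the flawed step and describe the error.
Step 3: Since |n| = n for all n: |-2| = -2

Step 3 incorrectly states that |n| = n for all n. The correct definition is |n| = n when n >= 0, and |n| = -n when n < 0. Since -2 < 0, we have |-2| = -(-2) = 2, not -2.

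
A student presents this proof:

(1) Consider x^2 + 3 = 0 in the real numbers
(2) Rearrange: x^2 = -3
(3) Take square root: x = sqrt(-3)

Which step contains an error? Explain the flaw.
Step 3: Take square root: x = sqrt(-3)

Step 3 takes the square root of -3, which is negative. In the real number system, the square root of a negative number is undefined. The equation x^2 + 3 = 0 has no real solutions. Square roots of negative numbers only exist in the complex numbers.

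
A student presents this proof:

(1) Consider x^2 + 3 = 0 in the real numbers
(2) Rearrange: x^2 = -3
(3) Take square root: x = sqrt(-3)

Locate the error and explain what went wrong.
Step 3: Take square root: x = sqrt(-3)

Step 3 takes the square root of -3, which is negative. In the real number system, the square root of a negative number is undefined. The equation x^2 + 3 = 0 has no real solutions. Square roots of negative numbers only exist in the complex numbers.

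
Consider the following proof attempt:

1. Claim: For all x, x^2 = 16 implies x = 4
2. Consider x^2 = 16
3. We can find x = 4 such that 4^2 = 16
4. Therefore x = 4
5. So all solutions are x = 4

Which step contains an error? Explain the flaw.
Step 4: Therefore x = 4

Step 4 incorrectly concludes that x = 4 is the only solution. The proof shows that x = 4 is A solution (existence), but does not show it is the ONLY solution (uniqueness). In fact, x = -4 is also a solution since (-4)^2 = 16. Finding one solution doesn't prove there are no others.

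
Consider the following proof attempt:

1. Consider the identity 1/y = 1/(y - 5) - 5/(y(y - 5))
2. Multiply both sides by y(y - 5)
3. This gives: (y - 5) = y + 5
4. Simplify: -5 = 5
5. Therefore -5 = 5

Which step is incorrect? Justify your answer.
Step 3: This gives: (y - 5) = y + 5

Step 3 makes a sign error when clearing denominators. Multiplying -5/(y(y - 5)) by y(y - 5) gives -5, not +5. The correct result is (y - 5) = y - 5, which is trivially true, not (y - 5) = y + 5. (Step 1 is a valid identity: 1/(y - 5) - 5/(y(y - 5)) = (y - 5)/(y(y - 5)) = 1/y.)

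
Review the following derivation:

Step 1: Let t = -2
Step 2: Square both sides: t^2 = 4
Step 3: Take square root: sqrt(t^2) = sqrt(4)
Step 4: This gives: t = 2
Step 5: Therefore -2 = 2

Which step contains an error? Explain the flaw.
Step 4: This gives: t = 2

Step 4 incorrectly states that sqrt(t^2) = t. The correct identity is sqrt(t^2) = |t|. Since t = -2 < 0, we have sqrt(t^2) = |-2| = 2, not t = -2.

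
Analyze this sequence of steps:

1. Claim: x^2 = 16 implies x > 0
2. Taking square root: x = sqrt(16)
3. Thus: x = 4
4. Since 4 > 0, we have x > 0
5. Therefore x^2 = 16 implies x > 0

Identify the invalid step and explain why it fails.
Step 2: Taking square root: x = sqrt(16)

Step 2 takes the square root and assumes the positive root only. The equation x^2 = 16 actually has two solutions: x = 4 and x = -4. The proof silently assumes x > 0 without justification, then uses this assumption to conclude x > 0, which is circular. The counterexample x = -4 shows the claim is false.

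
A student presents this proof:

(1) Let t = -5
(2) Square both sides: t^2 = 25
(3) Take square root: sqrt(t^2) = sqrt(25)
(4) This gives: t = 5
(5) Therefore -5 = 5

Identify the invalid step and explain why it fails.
Step 4: This gives: t = 5

Step 4 incorrectly states that sqrt(t^2) = t. The correct identity is sqrt(t^2) = |t|. Since t = -5 < 0, we have sqrt(t^2) = |-5| = 5, not t = -5.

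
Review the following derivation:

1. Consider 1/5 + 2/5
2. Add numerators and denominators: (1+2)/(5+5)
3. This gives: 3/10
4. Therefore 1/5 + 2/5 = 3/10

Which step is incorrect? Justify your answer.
Step 2: Add numerators and denominators: (1+2)/(5+5)

Step 2 incorrectly adds fractions by separately adding numerators and denominators. This is wrong. The correct method requires a common denominator: 1/5 + 2/5 = (1×5 + 2×5)/(5×5) = 15/25 = 3/5. The method used gives 3/10, which is different.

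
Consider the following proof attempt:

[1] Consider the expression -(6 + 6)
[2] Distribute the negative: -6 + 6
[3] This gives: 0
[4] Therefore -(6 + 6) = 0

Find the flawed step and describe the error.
Step 2: Distribute the negative: -6 + 6

Step 2 incorrectly distributes the negative sign. The correct distribution is -(6 + 6) = -6 - 6 = -12. The negative must be applied to both terms, not just the first. The error treats -(6 + 6) as -6 + 6, which equals 0 instead of -12.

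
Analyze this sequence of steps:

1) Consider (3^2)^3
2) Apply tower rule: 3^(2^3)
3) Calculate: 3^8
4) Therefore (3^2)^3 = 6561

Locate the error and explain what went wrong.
Step 2: Apply tower rule: 3^(2^3)

Step 2 incorrectly states that (a^b)^c = a^(b^c). The correct rule is (a^b)^c = a^(b×c). The actual value is (3^2)^3 = 3^6 = 729, not 3^8 = 6561.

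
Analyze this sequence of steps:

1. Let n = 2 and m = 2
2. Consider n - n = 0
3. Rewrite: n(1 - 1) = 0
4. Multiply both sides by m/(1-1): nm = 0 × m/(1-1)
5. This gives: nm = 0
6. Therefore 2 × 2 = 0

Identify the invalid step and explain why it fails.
Step 4: Multiply both sides by m/(1-1): nm = 0 × m/(1-1)

Step 4 multiplies both sides by m/(1-1). However, 1-1 = 0, so this is multiplication by m/0, which is undefined. We cannot multiply by an undefined expression.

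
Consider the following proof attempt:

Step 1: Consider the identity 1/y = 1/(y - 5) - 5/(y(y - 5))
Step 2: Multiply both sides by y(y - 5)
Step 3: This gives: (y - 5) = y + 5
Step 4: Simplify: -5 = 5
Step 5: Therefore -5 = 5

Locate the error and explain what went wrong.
Step 3: This gives: (y - 5) = y + 5

Step 3 makes a sign error when clearing denominators. Multiplying -5/(y(y - 5)) by y(y - 5) gives -5, not +5. The correct result is (y - 5) = y - 5, which is trivially true, not (y - 5) = y + 5. (Step 1 is a valid identity: 1/(y - 5) - 5/(y(y - 5)) = (y - 5)/(y(y - 5)) = 1/y.)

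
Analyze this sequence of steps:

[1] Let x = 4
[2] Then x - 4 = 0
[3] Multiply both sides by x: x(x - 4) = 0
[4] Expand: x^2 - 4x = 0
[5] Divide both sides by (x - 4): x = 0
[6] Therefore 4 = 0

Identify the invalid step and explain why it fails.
Step 5: Divide both sides by (x - 4): x = 0

Step 5 divides both sides by (x - 4). However, since x = 4, we have (x - 4) = 0. Division by zero is undefined, making this step invalid.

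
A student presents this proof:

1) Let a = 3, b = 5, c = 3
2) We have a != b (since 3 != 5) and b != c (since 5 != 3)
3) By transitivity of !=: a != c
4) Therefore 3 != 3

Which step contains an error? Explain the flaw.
Step 3: By transitivity of !=: a != c

Step 3 incorrectly applies transitivity to the '!=' relation. Transitivity states: if a R b and b R c, then a R c. However, '!=' is not transitive. Counterexample: 3 != 5 and 5 != 3, but 3 = 3 (both equal 3). Transitivity holds for relations like <, <=, =, but not for !=.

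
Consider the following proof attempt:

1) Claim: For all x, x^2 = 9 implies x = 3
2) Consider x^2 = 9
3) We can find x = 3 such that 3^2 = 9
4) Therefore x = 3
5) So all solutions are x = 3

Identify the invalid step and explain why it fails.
Step 4: Therefore x = 3

Step 4 incorrectly concludes that x = 3 is the only solution. The proof shows that x = 3 is A solution (existence), but does not show it is the ONLY solution (uniqueness). In fact, x = -3 is also a solution since (-3)^2 = 9. Finding one solution doesn't prove there are no others.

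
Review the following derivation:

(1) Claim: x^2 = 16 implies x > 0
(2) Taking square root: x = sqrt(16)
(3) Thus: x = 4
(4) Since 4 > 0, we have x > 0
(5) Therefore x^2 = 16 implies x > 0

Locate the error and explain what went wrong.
Step 2: Taking square root: x = sqrt(16)

Step 2 takes the square root and assumes the positive root only. The equation x^2 = 16 actually has two solutions: x = 4 and x = -4. The proof silently assumes x > 0 without justification, then uses this assumption to conclude x > 0, which is circular. The counterexample x = -4 shows the claim is false.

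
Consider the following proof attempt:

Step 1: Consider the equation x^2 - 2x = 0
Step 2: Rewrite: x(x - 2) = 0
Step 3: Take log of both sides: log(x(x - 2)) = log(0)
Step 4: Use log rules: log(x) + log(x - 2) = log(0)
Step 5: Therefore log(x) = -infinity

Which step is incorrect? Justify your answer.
Step 3: Take log of both sides: log(x(x - 2)) = log(0)

Step 3 takes the logarithm of both sides, resulting in log(0) on the right side. The logarithm is only defined for positive numbers; log(0) is undefined (approaches negative infinity). This operation is invalid.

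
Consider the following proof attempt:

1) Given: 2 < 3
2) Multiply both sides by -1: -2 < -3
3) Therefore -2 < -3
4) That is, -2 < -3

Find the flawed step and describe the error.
Step 2: Multiply both sides by -1: -2 < -3

Step 2 multiplies both sides by -1 but fails to reverse the inequality sign. When multiplying (or dividing) an inequality by a negative number, the direction must be reversed. Since 2 < 3, we should get -2 > -3, i.e., -2 > -3.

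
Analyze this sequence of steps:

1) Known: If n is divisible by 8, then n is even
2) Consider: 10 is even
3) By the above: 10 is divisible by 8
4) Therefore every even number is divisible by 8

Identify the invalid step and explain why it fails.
Step 3: By the above: 10 is divisible by 8

Step 3 commits the fallacy of affirming the consequent. The known fact 'divisible by 8 → even' does NOT imply 'even → divisible by 8'. That would be the converse, which is false. For example, 10 is even but 10 ÷ 8 = 1.25, which is not an integer.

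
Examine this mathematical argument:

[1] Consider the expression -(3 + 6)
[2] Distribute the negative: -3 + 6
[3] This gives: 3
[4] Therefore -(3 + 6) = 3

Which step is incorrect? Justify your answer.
Step 2: Distribute the negative: -3 + 6

Step 2 incorrectly distributes the negative sign. The correct distribution is -(3 + 6) = -3 - 6 = -9. The negative must be applied to both terms, not just the first. The error treats -(3 + 6) as -3 + 6, which equals 3 instead of -9.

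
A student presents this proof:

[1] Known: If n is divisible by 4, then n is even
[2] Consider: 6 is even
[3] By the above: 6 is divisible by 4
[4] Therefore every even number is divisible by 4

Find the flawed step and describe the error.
Step 3: By the above: 6 is divisible by 4

Step 3 commits the fallacy of affirming the consequent. The known fact 'divisible by 4 → even' does NOT imply 'even → divisible by 4'. That would be the converse, which is false. For example, 6 is even but 6 ÷ 4 = 1.50, which is not an integer.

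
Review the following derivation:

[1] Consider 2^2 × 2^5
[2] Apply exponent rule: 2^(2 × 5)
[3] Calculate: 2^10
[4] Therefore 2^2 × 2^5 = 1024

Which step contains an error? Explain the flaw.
Step 2: Apply exponent rule: 2^(2 × 5)

Step 2 incorrectly states that a^b × a^c = a^(b×c). The correct rule is a^b × a^c = a^(b+c). The actual value is 2^2 × 2^5 = 2^7 = 128, not 2^10 = 1024.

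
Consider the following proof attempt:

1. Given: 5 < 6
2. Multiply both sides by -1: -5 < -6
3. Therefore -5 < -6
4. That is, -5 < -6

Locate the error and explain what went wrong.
Step 2: Multiply both sides by -1: -5 < -6

Step 2 multiplies both sides by -1 but fails to reverse the inequality sign. When multiplying (or dividing) an inequality by a negative number, the direction must be reversed. Since 5 < 6, we should get -5 > -6, i.e., -5 > -6.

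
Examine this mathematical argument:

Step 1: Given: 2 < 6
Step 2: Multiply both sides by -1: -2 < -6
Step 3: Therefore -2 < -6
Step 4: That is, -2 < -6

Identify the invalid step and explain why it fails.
Step 2: Multiply both sides by -1: -2 < -6

Step 2 multiplies both sides by -1 but fails to reverse the inequality sign. When multiplying (or dividing) an inequality by a negative number, the direction must be reversed. Since 2 < 6, we should get -2 > -6, i.e., -2 > -6.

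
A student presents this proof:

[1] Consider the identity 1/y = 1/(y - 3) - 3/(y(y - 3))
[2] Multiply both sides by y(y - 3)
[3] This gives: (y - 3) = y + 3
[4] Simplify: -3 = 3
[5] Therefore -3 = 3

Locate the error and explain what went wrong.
Step 3: This gives: (y - 3) = y + 3

Step 3 makes a sign error when clearing denominators. Multiplying -3/(y(y - 3)) by y(y - 3) gives -3, not +3. The correct result is (y - 3) = y - 3, which is trivially true, not (y - 3) = y + 3. (Step 1 is a valid identity: 1/(y - 3) - 3/(y(y - 3)) = (y - 3)/(y(y - 3)) = 1/y.)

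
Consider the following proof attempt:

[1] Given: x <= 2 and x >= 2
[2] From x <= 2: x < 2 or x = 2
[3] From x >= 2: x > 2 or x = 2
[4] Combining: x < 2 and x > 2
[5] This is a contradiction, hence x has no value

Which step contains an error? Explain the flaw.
Step 4: Combining: x < 2 and x > 2

Step 4 incorrectly combines the conditions. From x <= 2 and x >= 2, the intersection is x = 2. The error treats the 'or' cases as 'and' requirements. The correct conclusion is that x = 2 is the unique solution, not that no solution exists.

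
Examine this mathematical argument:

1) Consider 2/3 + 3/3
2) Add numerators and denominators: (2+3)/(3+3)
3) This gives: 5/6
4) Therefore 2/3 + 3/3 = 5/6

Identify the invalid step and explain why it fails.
Step 2: Add numerators and denominators: (2+3)/(3+3)

Step 2 incorrectly adds fractions by separately adding numerators and denominators. This is wrong. The correct method requires a common denominator: 2/3 + 3/3 = (2×3 + 3×3)/(3×3) = 15/9 = 5/3. The method used gives 5/6, which is different.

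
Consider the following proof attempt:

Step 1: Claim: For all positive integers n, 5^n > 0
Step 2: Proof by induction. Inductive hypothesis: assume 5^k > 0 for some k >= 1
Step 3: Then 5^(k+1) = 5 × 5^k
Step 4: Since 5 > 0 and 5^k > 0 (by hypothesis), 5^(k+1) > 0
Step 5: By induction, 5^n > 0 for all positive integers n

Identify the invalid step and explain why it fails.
Step 5: By induction, 5^n > 0 for all positive integers n

Step 5 concludes the proof by induction, but no base case was ever established. A valid induction proof requires: (1) a base case proving 5^1 > 0, and (2) an inductive step showing IF 5^k > 0 THEN 5^(k+1) > 0. Steps 2-4 correctly establish the inductive step, but without the base case the conclusion in step 5 does not follow.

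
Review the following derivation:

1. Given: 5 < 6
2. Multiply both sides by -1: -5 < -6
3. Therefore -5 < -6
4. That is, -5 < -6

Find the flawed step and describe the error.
Step 2: Multiply both sides by -1: -5 < -6

Step 2 multiplies both sides by -1 but fails to reverse the inequality sign. When multiplying (or dividing) an inequality by a negative number, the direction must be reversed. Since 5 < 6, we should get -5 > -6, i.e., -5 > -6.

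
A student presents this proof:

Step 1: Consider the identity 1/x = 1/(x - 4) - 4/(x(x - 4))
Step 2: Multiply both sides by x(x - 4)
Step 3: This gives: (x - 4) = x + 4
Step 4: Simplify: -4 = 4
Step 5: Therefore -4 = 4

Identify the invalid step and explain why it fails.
Step 3: This gives: (x - 4) = x + 4

Step 3 makes a sign error when clearing denominators. Multiplying -4/(x(x - 4)) by x(x - 4) gives -4, not +4. The correct result is (x - 4) = x - 4, which is trivially true, not (x - 4) = x + 4. (Step 1 is a valid identity: 1/(x - 4) - 4/(x(x - 4)) = (x - 4)/(x(x - 4)) = 1/x.)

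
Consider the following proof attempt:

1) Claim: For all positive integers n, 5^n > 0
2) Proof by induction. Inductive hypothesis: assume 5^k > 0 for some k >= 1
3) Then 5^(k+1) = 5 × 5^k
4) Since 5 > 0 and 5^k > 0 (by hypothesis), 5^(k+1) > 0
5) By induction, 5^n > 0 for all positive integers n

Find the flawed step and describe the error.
Step 5: By induction, 5^n > 0 for all positive integers n

Step 5 concludes the proof by induction, but no base case was ever established. A valid induction proof requires: (1) a base case proving 5^1 > 0, and (2) an inductive step showing IF 5^k > 0 THEN 5^(k+1) > 0. Steps 2-4 correctly establish the inductive step, but without the base case the conclusion in step 5 does not follow.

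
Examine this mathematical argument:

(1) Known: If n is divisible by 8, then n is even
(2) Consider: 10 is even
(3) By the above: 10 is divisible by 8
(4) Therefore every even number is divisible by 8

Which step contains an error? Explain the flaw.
Step 3: By the above: 10 is divisible by 8

Step 3 commits the fallacy of affirming the consequent. The known fact 'divisible by 8 → even' does NOT imply 'even → divisible by 8'. That would be the converse, which is false. For example, 10 is even but 10 ÷ 8 = 1.25, which is not an integer.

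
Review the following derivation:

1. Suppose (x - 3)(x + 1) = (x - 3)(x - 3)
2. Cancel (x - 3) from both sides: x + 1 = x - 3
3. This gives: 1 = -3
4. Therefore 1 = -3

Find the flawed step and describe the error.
Step 2: Cancel (x - 3) from both sides: x + 1 = x - 3

Step 2 cancels (x - 3) from both sides. This is only valid if (x - 3) ≠ 0, i.e., x ≠ 3. When x = 3, both sides equal zero regardless of the other factors. The correct approach requires considering x = 3 as a separate case.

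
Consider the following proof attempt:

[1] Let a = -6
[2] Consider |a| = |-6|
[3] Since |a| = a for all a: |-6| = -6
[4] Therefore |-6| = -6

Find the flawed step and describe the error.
Step 3: Since |a| = a for all a: |-6| = -6

Step 3 incorrectly states that |a| = a for all a. The correct definition is |a| = a when a >= 0, and |a| = -a when a < 0. Since -6 < 0, we have |-6| = -(-6) = 6, not -6.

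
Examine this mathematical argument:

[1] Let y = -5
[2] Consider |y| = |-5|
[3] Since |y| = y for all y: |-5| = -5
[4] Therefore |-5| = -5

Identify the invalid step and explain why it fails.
Step 3: Since |y| = y for all y: |-5| = -5

Step 3 incorrectly states that |y| = y for all y. The correct definition is |y| = y when y >= 0, and |y| = -y when y < 0. Since -5 < 0, we have |-5| = -(-5) = 5, not -5.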